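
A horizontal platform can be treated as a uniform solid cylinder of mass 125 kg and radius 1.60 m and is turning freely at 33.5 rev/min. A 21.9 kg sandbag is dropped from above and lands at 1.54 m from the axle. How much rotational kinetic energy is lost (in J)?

No external torque acts about the axle; L_before = L_after.
I_p = ½(125)(1.60)² = 160.0 kg·m².
Added inertia Σmr² = (21.9)(1.54)² = 51.94 kg·m²; I_f = 160.0 + 51.94 = 211.9 kg·m².
ω_f = I_p ω_i / I_f = (160.0)(33.5) / 211.9 = 25.29 rpm.
KE_i = ½(160.0)(3.508 rad/s)² = 984.5 J; KE_f = ½(211.9)(2.648)² = 743.3 J.

energy lost ≈ 241 J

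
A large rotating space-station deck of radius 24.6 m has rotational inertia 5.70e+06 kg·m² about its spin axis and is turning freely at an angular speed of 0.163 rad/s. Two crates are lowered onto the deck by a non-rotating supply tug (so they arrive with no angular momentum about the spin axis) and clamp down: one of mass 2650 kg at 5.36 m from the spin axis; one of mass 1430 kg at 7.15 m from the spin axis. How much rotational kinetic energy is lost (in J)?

The added mass arrives with no angular momentum about the spin axis, and any external torque about the spin axis is negligible, so the system's angular momentum is conserved.
Added inertia Σmr² = (2650)(5.36)² + (1430)(7.15)² = 1.492e+05 kg·m²; I_f = 5.700e+06 + 1.492e+05 = 5.849e+06 kg·m².
ω_f = I_p ω_i / I_f = (5.700e+06)(0.163) / 5.849e+06 = 0.1588 rad/s.
KE_i = ½(5.700e+06)(0.1630 rad/s)² = 75720 J; KE_f = ½(5.849e+06)(0.1588)² = 73790 J.

energy lost ≈ 1930 J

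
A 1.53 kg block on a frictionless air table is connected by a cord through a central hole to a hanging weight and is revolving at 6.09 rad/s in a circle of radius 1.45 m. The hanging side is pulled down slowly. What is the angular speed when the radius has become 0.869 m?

The constraining force is radial, so m r² ω about the center is conserved.
ω₂ = ω₁ (r₁/r₂)² = (6.09)(1.45/0.869)² = 16.96 rad/s.

ω₂ ≈ 17.0 rad/s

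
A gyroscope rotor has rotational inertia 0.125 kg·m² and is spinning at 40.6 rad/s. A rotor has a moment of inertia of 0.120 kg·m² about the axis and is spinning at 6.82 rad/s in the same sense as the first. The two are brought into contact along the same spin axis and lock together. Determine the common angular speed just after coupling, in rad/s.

|ω_f| ≈ 24.1 rad/s

No external torque acts about the common axis, so total angular momentum is conserved.
Taking A's sense as positive: L = (0.1250)(40.6) + (0.1200)(6.82) = 5.893 kg·m²·rad/s.
Combined I = 0.1250 + 0.1200 = 0.2450 kg·m².
ω_f = L / I = 5.893 / 0.2450 = 24.05 rad/s.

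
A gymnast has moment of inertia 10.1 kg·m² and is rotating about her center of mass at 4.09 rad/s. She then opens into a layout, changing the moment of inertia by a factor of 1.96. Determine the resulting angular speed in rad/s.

Angular momentum about the spin axis is conserved since the torque about it is zero.
I₂ = 1.96 × 10.1 = 19.80 kg·m².
ω₂ = I₁ω₁ / I₂ = (10.10)(4.09 rad/s) / (19.80) = 2.087 rad/s.

ω₂ ≈ 2.09 rad/s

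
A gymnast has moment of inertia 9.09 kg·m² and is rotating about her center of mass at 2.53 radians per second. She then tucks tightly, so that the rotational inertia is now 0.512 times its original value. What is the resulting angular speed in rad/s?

ω₂ ≈ 4.94 rad/s

With no external torque about the axis, L is conserved: I₁ω₁ = I₂ω₂.
I₂ = 0.512 × 9.09 = 4.654 kg·m².
ω₂ = I₁ω₁ / I₂ = (9.090)(2.53 rad/s) / (4.654) = 4.941 rad/s.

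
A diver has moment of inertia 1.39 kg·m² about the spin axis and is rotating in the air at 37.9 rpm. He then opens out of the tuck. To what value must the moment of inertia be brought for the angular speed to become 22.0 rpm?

I₂ ≈ 2.39 kg·m²

Angular momentum about the spin axis is conserved since the torque about it is zero.
I₂ = I₁ω₁ / ω₂ = (1.39)(37.9) / (22.0) = 2.395 kg·m².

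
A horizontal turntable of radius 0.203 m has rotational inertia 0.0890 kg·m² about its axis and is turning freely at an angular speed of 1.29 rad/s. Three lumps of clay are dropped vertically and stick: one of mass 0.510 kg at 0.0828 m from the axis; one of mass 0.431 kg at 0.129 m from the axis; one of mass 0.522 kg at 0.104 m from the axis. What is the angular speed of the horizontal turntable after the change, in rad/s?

ω_f ≈ 1.09 rad/s

The added mass arrives with no angular momentum about the axis, and any external torque about the axis is negligible, so the system's angular momentum is conserved.
Added inertia Σmr² = (0.510)(0.0828)² + (0.431)(0.129)² + (0.522)(0.104)² = 0.01631 kg·m²; I_f = 0.08900 + 0.01631 = 0.1053 kg·m².
ω_f = I_p ω_i / I_f = (0.08900)(1.29) / 0.1053 = 1.090 rad/s.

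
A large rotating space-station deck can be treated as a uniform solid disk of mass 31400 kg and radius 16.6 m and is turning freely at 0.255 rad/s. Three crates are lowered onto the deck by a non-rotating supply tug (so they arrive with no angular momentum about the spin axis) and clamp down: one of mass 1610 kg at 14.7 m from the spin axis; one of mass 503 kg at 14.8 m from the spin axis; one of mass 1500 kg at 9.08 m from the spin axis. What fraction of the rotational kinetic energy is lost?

The added mass arrives with no angular momentum about the spin axis, and any external torque about the spin axis is negligible, so the system's angular momentum is conserved.
I_p = ½(31400)(16.6)² = 4.326e+06 kg·m².
Added inertia Σmr² = (1610)(14.7)² + (503)(14.8)² + (1500)(9.08)² = 5.818e+05 kg·m²; I_f = 4.326e+06 + 5.818e+05 = 4.908e+06 kg·m².
ω_f = I_p ω_i / I_f = (4.326e+06)(0.255) / 4.908e+06 = 0.2248 rad/s.
KE_i = ½(4.326e+06)(0.2550 rad/s)² = 1.407e+05 J; KE_f = ½(4.908e+06)(0.2248)² = 1.240e+05 J.
Fraction lost = 0.1185.

fraction ≈ 0.119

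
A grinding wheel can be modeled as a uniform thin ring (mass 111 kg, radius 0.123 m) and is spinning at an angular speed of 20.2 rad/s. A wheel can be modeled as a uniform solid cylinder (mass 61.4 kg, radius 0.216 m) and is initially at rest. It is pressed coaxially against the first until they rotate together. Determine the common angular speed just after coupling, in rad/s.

No external torque acts about the common axis, so total angular momentum is conserved.
Moments of inertia: I_A = (111)(0.123)² = 1.679 kg·m²; I_B = ½(61.4)(0.216)² = 1.432 kg·m².
Taking A's sense as positive: L = (1.679)(20.2) = 33.92 kg·m²·rad/s.
Combined I = 1.679 + 1.432 = 3.112 kg·m².
ω_f = L / I = 33.92 / 3.112 = 10.90 rad/s.

|ω_f| ≈ 10.9 rad/s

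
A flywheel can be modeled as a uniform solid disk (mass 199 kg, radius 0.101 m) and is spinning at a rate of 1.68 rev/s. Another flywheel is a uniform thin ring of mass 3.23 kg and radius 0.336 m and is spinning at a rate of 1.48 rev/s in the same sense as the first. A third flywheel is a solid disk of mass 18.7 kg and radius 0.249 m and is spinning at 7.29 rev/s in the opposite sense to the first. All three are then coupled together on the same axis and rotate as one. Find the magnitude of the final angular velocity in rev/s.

|ω_f| ≈ 1.01 rev/s

The coupling torques are internal; angular momentum about the shared axis is conserved.
Moments of inertia: I_A = ½(199)(0.101)² = 1.015 kg·m²; I_B = (3.23)(0.336)² = 0.3647 kg·m²; I_C = ½(18.7)(0.249)² = 0.5797 kg·m².
Taking A's sense as positive: L = (1.015)(1.68) + (0.3647)(1.48) − (0.5797)(7.29) = -1.981 kg·m²·rev/s.
Combined I = 1.015 + 0.3647 + 0.5797 = 1.959 kg·m².
ω_f = L / I = -1.981 / 1.959 = -1.011 rev/s.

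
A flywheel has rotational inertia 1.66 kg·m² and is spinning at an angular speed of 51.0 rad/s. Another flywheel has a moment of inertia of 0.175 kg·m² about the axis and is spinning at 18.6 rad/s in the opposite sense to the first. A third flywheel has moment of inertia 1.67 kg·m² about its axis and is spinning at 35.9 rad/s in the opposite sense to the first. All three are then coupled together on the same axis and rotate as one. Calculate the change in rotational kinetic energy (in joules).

No external torque acts about the common axis, so total angular momentum is conserved.
Taking A's sense as positive: L = (1.660)(51.0) − (0.1750)(18.6) − (1.670)(35.9) = 21.45 kg·m²·rad/s.
Combined I = 1.660 + 0.1750 + 1.670 = 3.505 kg·m².
ω_f = L / I = 21.45 / 3.505 = 6.120 rad/s.
KE_i = ½ΣIω² = 3265 J; KE_f = ½(3.505)(6.120)² = 65.65 J.

ΔKE ≈ -3200 J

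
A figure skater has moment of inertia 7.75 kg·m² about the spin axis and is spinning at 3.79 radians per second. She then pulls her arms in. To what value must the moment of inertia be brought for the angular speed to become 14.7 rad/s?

I₂ ≈ 2.00 kg·m²

Angular momentum about the spin axis is conserved since the torque about it is zero.
I₂ = I₁ω₁ / ω₂ = (7.75)(3.79) / (14.7) = 1.998 kg·m².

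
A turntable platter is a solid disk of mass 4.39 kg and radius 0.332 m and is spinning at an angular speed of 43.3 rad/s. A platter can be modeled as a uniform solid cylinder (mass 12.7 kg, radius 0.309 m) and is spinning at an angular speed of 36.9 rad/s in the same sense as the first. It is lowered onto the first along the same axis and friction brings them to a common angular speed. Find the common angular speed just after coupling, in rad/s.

|ω_f| ≈ 38.7 rad/s

No external torque acts about the common axis, so total angular momentum is conserved.
Moments of inertia: I_A = ½(4.39)(0.332)² = 0.2419 kg·m²; I_B = ½(12.7)(0.309)² = 0.6063 kg·m².
Taking A's sense as positive: L = (0.2419)(43.3) + (0.6063)(36.9) = 32.85 kg·m²·rad/s.
Combined I = 0.2419 + 0.6063 = 0.8482 kg·m².
ω_f = L / I = 32.85 / 0.8482 = 38.73 rad/s.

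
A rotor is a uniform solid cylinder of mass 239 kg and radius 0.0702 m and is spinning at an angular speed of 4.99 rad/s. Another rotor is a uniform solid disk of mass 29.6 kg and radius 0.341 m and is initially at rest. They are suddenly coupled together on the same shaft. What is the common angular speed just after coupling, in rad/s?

The coupling torques are internal; angular momentum about the shared axis is conserved.
Moments of inertia: I_A = ½(239)(0.0702)² = 0.5889 kg·m²; I_B = ½(29.6)(0.341)² = 1.721 kg·m².
Taking A's sense as positive: L = (0.5889)(4.99) = 2.939 kg·m²·rad/s.
Combined I = 0.5889 + 1.721 = 2.310 kg·m².
ω_f = L / I = 2.939 / 2.310 = 1.272 rad/s.

|ω_f| ≈ 1.27 rad/s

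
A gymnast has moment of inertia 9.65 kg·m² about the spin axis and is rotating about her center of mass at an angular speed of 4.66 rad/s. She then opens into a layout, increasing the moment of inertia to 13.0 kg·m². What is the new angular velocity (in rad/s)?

ω₂ ≈ 3.46 rad/s

Angular momentum about the spin axis is conserved since the torque about it is zero.
ω₂ = I₁ω₁ / I₂ = (9.650)(4.66 rad/s) / (13.00) = 3.459 rad/s.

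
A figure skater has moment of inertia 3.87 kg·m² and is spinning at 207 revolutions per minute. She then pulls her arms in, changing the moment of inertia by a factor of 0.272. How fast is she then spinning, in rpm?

ω₂ ≈ 761 rpm

No external torque acts about the spin axis, so angular momentum is conserved.
I₂ = 0.272 × 3.87 = 1.053 kg·m².
ω₂ = I₁ω₁ / I₂ = (3.870)(207 rpm) / (1.053) = 761.0 rpm.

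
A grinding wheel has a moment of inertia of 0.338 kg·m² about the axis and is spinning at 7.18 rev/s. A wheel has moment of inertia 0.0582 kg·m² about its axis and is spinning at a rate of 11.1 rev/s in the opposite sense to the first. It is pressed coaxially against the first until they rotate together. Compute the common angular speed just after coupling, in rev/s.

No external torque acts about the common axis, so total angular momentum is conserved.
Taking A's sense as positive: L = (0.3380)(7.18) − (0.05820)(11.1) = 1.781 kg·m²·rev/s.
Combined I = 0.3380 + 0.05820 = 0.3962 kg·m².
ω_f = L / I = 1.781 / 0.3962 = 4.495 rev/s.

|ω_f| ≈ 4.49 rev/s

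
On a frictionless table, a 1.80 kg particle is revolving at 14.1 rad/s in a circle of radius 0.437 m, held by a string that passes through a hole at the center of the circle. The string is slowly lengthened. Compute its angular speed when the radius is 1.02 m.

No torque about the axis ⇒ m r₁² ω₁ = m r₂² ω₂.
ω₂ = ω₁ (r₁/r₂)² = (14.1)(0.437/1.02)² = 2.588 rad/s.

ω₂ ≈ 2.59 rad/s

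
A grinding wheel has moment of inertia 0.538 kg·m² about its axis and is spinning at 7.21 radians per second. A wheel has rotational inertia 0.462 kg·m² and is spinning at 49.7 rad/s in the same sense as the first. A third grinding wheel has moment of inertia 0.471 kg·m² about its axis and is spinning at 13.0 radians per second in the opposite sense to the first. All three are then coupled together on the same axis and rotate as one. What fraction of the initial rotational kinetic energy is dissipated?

fraction ≈ 0.766

The coupling torques are internal; angular momentum about the shared axis is conserved.
Taking A's sense as positive: L = (0.5380)(7.21) + (0.4620)(49.7) − (0.4710)(13.0) = 20.72 kg·m²·rad/s.
Combined I = 0.5380 + 0.4620 + 0.4710 = 1.471 kg·m².
ω_f = L / I = 20.72 / 1.471 = 14.08 rad/s.
KE_i = ½ΣIω² = 624.4 J; KE_f = ½(1.471)(14.08)² = 145.9 J.
Fraction dissipated = (KE_i − KE_f)/KE_i = 0.7663.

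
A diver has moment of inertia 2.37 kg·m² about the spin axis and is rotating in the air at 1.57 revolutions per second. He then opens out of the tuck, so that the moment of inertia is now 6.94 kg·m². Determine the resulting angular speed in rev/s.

ω₂ ≈ 0.536 rev/s

Angular momentum about the spin axis is conserved since the torque about it is zero.
ω₂ = I₁ω₁ / I₂ = (2.370)(1.57 rev/s) / (6.940) = 0.5362 rev/s.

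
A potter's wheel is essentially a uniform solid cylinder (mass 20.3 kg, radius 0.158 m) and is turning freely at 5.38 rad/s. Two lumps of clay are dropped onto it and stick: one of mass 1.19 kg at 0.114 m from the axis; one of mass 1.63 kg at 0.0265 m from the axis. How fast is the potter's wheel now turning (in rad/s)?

No external torque acts about the axis; L_before = L_after.
I_p = ½(20.3)(0.158)² = 0.2534 kg·m².
Added inertia Σmr² = (1.19)(0.114)² + (1.63)(0.0265)² = 0.01661 kg·m²; I_f = 0.2534 + 0.01661 = 0.2700 kg·m².
ω_f = I_p ω_i / I_f = (0.2534)(5.38) / 0.2700 = 5.049 rad/s.

ω_f ≈ 5.05 rad/s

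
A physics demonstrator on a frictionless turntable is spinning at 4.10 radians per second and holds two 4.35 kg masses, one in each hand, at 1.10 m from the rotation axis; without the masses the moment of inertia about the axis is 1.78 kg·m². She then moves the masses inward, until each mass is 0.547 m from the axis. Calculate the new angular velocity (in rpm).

ω₂ ≈ 110 rpm

Angular momentum about the spin axis is conserved since the torque about it is zero.
I₁ = 1.78 + 2(4.35)(1.10)² = 12.31 kg·m²; I₂ = 1.78 + 2(4.35)(0.547)² = 4.383 kg·m².
ω₂ = I₁ω₁ / I₂ = (12.31)(4.10 rad/s) / (4.383) = 11.51 rad/s = 109.9 rpm.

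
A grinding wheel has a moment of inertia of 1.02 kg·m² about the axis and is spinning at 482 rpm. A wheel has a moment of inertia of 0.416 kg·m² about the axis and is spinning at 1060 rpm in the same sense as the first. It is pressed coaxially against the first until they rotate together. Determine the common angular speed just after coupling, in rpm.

No external torque acts about the common axis, so total angular momentum is conserved.
Taking A's sense as positive: L = (1.020)(482) + (0.4160)(1060) = 932.6 kg·m²·rpm.
Combined I = 1.020 + 0.4160 = 1.436 kg·m².
ω_f = L / I = 932.6 / 1.436 = 649.4 rpm.

|ω_f| ≈ 649 rpm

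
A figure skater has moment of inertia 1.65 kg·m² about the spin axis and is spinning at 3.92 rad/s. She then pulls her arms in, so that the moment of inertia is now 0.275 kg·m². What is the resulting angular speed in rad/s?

Angular momentum about the spin axis is conserved since the torque about it is zero.
ω₂ = I₁ω₁ / I₂ = (1.650)(3.92 rad/s) / (0.2750) = 23.52 rad/s.

ω₂ ≈ 23.5 rad/s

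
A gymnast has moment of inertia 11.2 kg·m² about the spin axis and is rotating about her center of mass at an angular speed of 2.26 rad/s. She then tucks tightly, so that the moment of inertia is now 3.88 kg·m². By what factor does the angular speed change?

No external torque acts about the spin axis, so angular momentum is conserved.
ω₂/ω₁ = I₁/I₂ = 11.20 / 3.880 = 2.887.

ω₂/ω₁ ≈ 2.89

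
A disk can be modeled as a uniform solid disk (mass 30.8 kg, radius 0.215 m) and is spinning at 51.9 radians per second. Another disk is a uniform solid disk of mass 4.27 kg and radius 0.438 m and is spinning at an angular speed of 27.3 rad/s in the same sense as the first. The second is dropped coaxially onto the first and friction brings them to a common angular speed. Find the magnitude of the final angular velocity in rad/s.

No external torque acts about the common axis, so total angular momentum is conserved.
Moments of inertia: I_A = ½(30.8)(0.215)² = 0.7119 kg·m²; I_B = ½(4.27)(0.438)² = 0.4096 kg·m².
Taking A's sense as positive: L = (0.7119)(51.9) + (0.4096)(27.3) = 48.13 kg·m²·rad/s.
Combined I = 0.7119 + 0.4096 = 1.121 kg·m².
ω_f = L / I = 48.13 / 1.121 = 42.92 rad/s.

|ω_f| ≈ 42.9 rad/s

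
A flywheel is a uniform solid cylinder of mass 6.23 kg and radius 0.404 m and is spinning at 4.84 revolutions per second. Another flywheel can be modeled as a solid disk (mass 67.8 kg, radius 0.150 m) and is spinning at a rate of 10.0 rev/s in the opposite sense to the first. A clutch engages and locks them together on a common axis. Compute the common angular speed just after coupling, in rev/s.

The coupling torques are internal; angular momentum about the shared axis is conserved.
Moments of inertia: I_A = ½(6.23)(0.404)² = 0.5084 kg·m²; I_B = ½(67.8)(0.150)² = 0.7627 kg·m².
Taking A's sense as positive: L = (0.5084)(4.84) − (0.7627)(10.0) = -5.167 kg·m²·rev/s.
Combined I = 0.5084 + 0.7627 = 1.271 kg·m².
ω_f = L / I = -5.167 / 1.271 = -4.065 rev/s.

|ω_f| ≈ 4.06 rev/s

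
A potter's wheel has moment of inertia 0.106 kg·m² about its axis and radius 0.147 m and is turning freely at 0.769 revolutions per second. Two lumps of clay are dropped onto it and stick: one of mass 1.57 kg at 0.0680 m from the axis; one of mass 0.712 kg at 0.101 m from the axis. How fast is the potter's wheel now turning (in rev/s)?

ω_f ≈ 0.676 rev/s

The added mass arrives with no angular momentum about the axis, and any external torque about the axis is negligible, so the system's angular momentum is conserved.
Added inertia Σmr² = (1.57)(0.0680)² + (0.712)(0.101)² = 0.01452 kg·m²; I_f = 0.1060 + 0.01452 = 0.1205 kg·m².
ω_f = I_p ω_i / I_f = (0.1060)(0.769) / 0.1205 = 0.6763 rev/s.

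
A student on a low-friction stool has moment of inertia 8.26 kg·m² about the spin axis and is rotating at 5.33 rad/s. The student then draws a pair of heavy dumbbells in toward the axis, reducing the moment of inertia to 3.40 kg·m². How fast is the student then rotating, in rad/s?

Angular momentum about the spin axis is conserved since the torque about it is zero.
ω₂ = I₁ω₁ / I₂ = (8.260)(5.33 rad/s) / (3.400) = 12.95 rad/s.

ω₂ ≈ 12.9 rad/s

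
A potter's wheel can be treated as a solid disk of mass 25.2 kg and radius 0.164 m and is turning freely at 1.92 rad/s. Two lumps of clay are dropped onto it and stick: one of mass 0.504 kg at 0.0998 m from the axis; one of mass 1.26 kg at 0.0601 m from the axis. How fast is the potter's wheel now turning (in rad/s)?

ω_f ≈ 1.87 rad/s

The added mass arrives with no angular momentum about the axis, and any external torque about the axis is negligible, so the system's angular momentum is conserved.
I_p = ½(25.2)(0.164)² = 0.3389 kg·m².
Added inertia Σmr² = (0.504)(0.0998)² + (1.26)(0.0601)² = 0.009571 kg·m²; I_f = 0.3389 + 0.009571 = 0.3485 kg·m².
ω_f = I_p ω_i / I_f = (0.3389)(1.92) / 0.3485 = 1.867 rad/s.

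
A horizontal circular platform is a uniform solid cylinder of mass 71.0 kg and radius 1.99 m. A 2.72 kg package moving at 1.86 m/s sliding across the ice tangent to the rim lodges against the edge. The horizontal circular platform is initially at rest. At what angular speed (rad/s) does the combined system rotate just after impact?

About the central axle the impulsive forces during the collision are internal, so angular momentum about that axis is conserved.
I_p = ½(71.0)(1.99)² = 140.6 kg·m². Taking the sense of the package's angular momentum as positive, L_{package} = m v R = (2.72)(1.86)(1.99) = 10.07 kg·m²/s.
L_i = 0 + 10.07 = 10.07 kg·m²/s.
After sticking, I_f = I_p + m R² = 140.6 + (2.72)(1.99)² = 151.4 kg·m².
ω_f = L_i / I_f = 10.07 / 151.4 = 0.06652 rad/s.

|ω_f| ≈ 0.0665 rad/s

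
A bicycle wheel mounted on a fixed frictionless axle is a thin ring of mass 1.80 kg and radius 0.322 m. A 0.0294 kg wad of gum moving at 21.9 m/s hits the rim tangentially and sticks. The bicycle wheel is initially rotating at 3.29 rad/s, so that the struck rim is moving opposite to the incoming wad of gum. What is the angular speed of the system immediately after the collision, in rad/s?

About the axle the impulsive forces during the collision are internal, so angular momentum about that axis is conserved.
I_p = (1.80)(0.322)² = 0.1866 kg·m². Taking the sense of the wad of gum's angular momentum as positive, L_{wad} = m v R = (0.0294)(21.9)(0.322) = 0.2073 kg·m²/s.
L_i = −I_p ω_p + m v R = −(0.1866)(3.29) + 0.2073 = -0.4067 kg·m²/s.
After sticking, I_f = I_p + m R² = 0.1866 + (0.0294)(0.322)² = 0.1897 kg·m².
ω_f = L_i / I_f = -0.4067 / 0.1897 = -2.144 rad/s.

|ω_f| ≈ 2.14 rad/s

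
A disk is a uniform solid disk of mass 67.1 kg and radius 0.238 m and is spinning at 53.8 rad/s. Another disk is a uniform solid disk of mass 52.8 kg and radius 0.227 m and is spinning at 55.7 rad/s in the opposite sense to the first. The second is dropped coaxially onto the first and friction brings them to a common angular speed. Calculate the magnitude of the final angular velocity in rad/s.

|ω_f| ≈ 8.12 rad/s

The coupling torques are internal; angular momentum about the shared axis is conserved.
Moments of inertia: I_A = ½(67.1)(0.238)² = 1.900 kg·m²; I_B = ½(52.8)(0.227)² = 1.360 kg·m².
Taking A's sense as positive: L = (1.900)(53.8) − (1.360)(55.7) = 26.47 kg·m²·rad/s.
Combined I = 1.900 + 1.360 = 3.261 kg·m².
ω_f = L / I = 26.47 / 3.261 = 8.118 rad/s.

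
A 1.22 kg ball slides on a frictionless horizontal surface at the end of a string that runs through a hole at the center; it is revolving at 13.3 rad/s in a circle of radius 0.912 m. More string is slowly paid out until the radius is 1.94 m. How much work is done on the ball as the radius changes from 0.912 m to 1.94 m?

W ≈ -69.9 J

The constraining force is radial, so m r² ω about the center is conserved.
ω₂ = ω₁ (r₁/r₂)² = (13.3)(0.912/1.94)² = 2.939 rad/s.
W = ΔKE = ½m(v₂² − v₁²) = -69.91 J.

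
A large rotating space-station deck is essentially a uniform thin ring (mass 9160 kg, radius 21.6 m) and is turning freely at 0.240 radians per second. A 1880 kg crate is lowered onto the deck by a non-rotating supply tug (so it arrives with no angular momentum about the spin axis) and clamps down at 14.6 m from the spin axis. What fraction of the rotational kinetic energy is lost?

fraction ≈ 0.0857

The added mass arrives with no angular momentum about the spin axis, and any external torque about the spin axis is negligible, so the system's angular momentum is conserved.
I_p = (9160)(21.6)² = 4.274e+06 kg·m².
Added inertia Σmr² = (1880)(14.6)² = 4.007e+05 kg·m²; I_f = 4.274e+06 + 4.007e+05 = 4.674e+06 kg·m².
ω_f = I_p ω_i / I_f = (4.274e+06)(0.240) / 4.674e+06 = 0.2194 rad/s.
KE_i = ½(4.274e+06)(0.2400 rad/s)² = 1.231e+05 J; KE_f = ½(4.674e+06)(0.2194)² = 1.125e+05 J.
Fraction lost = 0.08573.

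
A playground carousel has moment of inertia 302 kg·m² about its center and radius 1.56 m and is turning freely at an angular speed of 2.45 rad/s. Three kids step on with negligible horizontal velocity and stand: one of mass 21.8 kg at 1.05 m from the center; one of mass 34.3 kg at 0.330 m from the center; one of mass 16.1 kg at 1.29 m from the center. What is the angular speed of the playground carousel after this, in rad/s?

ω_f ≈ 2.08 rad/s

The added mass arrives with no angular momentum about the center, and any external torque about the center is negligible, so the system's angular momentum is conserved.
Added inertia Σmr² = (21.8)(1.05)² + (34.3)(0.330)² + (16.1)(1.29)² = 54.56 kg·m²; I_f = 302.0 + 54.56 = 356.6 kg·m².
ω_f = I_p ω_i / I_f = (302.0)(2.45) / 356.6 = 2.075 rad/s.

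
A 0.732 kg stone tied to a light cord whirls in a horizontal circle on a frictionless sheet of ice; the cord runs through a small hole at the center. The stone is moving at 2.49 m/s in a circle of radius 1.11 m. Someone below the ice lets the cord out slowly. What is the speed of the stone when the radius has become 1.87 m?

The only horizontal force on the mass is along the cord (radial), so it exerts no torque about the hole and angular momentum m v r is conserved.
v₂ = v₁ r₁ / r₂ = (2.49)(1.11) / (1.87) = 1.478 m/s.

v₂ ≈ 1.48 m/s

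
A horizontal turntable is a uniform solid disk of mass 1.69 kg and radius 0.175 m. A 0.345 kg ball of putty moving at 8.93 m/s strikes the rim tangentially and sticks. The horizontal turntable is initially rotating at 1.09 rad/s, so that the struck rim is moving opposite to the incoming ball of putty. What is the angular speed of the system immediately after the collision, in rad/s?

|ω_f| ≈ 14.0 rad/s

The axle reaction passes through the axle and exerts no torque about it; angular momentum about the axle is conserved through the impact.
I_p = ½(1.69)(0.175)² = 0.02588 kg·m². Taking the sense of the ball of putty's angular momentum as positive, L_{ball} = m v R = (0.345)(8.93)(0.175) = 0.5391 kg·m²/s.
L_i = −I_p ω_p + m v R = −(0.02588)(1.09) + 0.5391 = 0.5109 kg·m²/s.
After sticking, I_f = I_p + m R² = 0.02588 + (0.345)(0.175)² = 0.03644 kg·m².
ω_f = L_i / I_f = 0.5109 / 0.03644 = 14.02 rad/s.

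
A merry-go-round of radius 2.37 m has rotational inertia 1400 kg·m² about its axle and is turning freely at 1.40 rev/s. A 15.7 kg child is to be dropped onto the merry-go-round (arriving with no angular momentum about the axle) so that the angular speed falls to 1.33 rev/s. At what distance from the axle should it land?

No external torque acts about the axle; L_before = L_after.
I_p ω_i = (I_p + m r²) ω_f ⇒ m r² = I_p(ω_i/ω_f − 1) = 1400(1.40/1.33 − 1) = 73.68 kg·m².
r = √(73.68/15.7) = 2.166 m.

r ≈ 2.17 m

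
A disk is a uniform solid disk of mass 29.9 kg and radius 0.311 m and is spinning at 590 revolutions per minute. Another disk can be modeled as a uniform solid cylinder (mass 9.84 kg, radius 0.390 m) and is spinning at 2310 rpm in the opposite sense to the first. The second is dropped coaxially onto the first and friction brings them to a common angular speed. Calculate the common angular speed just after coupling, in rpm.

|ω_f| ≈ 399 rpm

The coupling torques are internal; angular momentum about the shared axis is conserved.
Moments of inertia: I_A = ½(29.9)(0.311)² = 1.446 kg·m²; I_B = ½(9.84)(0.390)² = 0.7483 kg·m².
Taking A's sense as positive: L = (1.446)(590) − (0.7483)(2310) = -875.5 kg·m²·rpm.
Combined I = 1.446 + 0.7483 = 2.194 kg·m².
ω_f = L / I = -875.5 / 2.194 = -399.0 rpm.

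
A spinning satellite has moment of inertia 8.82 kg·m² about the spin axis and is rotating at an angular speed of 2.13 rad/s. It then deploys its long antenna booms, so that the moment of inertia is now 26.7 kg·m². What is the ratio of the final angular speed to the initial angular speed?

ω₂/ω₁ ≈ 0.330

Angular momentum about the spin axis is conserved since the torque about it is zero.
ω₂/ω₁ = I₁/I₂ = 8.820 / 26.70 = 0.3303.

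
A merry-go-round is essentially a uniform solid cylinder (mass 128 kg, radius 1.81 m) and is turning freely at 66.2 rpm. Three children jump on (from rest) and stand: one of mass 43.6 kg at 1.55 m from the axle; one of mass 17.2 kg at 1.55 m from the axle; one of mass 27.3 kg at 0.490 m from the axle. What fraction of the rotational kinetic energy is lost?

The added mass arrives with no angular momentum about the axle, and any external torque about the axle is negligible, so the system's angular momentum is conserved.
I_p = ½(128)(1.81)² = 209.7 kg·m².
Added inertia Σmr² = (43.6)(1.55)² + (17.2)(1.55)² + (27.3)(0.490)² = 152.6 kg·m²; I_f = 209.7 + 152.6 = 362.3 kg·m².
ω_f = I_p ω_i / I_f = (209.7)(66.2) / 362.3 = 38.31 rpm.
KE_i = ½(209.7)(6.932 rad/s)² = 5038 J; KE_f = ½(362.3)(4.012)² = 2916 J.
Fraction lost = 0.4213.

fraction ≈ 0.421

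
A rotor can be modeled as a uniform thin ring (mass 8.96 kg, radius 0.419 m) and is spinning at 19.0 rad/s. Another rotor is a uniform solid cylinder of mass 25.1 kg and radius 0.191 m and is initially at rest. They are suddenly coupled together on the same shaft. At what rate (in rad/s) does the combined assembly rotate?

No external torque acts about the common axis, so total angular momentum is conserved.
Moments of inertia: I_A = (8.96)(0.419)² = 1.573 kg·m²; I_B = ½(25.1)(0.191)² = 0.4578 kg·m².
Taking A's sense as positive: L = (1.573)(19.0) = 29.89 kg·m²·rad/s.
Combined I = 1.573 + 0.4578 = 2.031 kg·m².
ω_f = L / I = 29.89 / 2.031 = 14.72 rad/s.

|ω_f| ≈ 14.7 rad/s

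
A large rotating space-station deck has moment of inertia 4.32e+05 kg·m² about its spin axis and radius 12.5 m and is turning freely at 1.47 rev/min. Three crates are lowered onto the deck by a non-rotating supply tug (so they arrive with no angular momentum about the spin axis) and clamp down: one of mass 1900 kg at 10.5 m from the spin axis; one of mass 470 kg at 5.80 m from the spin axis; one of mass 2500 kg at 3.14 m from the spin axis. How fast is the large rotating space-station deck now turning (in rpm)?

No external torque acts about the spin axis; L_before = L_after.
Added inertia Σmr² = (1900)(10.5)² + (470)(5.80)² + (2500)(3.14)² = 2.499e+05 kg·m²; I_f = 4.320e+05 + 2.499e+05 = 6.819e+05 kg·m².
ω_f = I_p ω_i / I_f = (4.320e+05)(1.47) / 6.819e+05 = 0.9312 rpm.

ω_f ≈ 0.931 rpm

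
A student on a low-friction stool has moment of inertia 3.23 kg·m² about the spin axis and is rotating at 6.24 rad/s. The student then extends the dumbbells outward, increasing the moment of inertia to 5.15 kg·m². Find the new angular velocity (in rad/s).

With no external torque about the axis, L is conserved: I₁ω₁ = I₂ω₂.
ω₂ = I₁ω₁ / I₂ = (3.230)(6.24 rad/s) / (5.150) = 3.914 rad/s.

ω₂ ≈ 3.91 rad/s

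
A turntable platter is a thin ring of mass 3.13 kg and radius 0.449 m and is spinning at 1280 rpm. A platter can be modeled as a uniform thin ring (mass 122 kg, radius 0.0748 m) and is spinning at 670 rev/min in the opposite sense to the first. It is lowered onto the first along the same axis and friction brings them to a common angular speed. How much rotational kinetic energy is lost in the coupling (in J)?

ΔKE lost ≈ 6840 J

No external torque acts about the common axis, so total angular momentum is conserved.
Moments of inertia: I_A = (3.13)(0.449)² = 0.6310 kg·m²; I_B = (122)(0.0748)² = 0.6826 kg·m².
Taking A's sense as positive: L = (0.6310)(1280) − (0.6826)(670) = 350.4 kg·m²·rpm.
Combined I = 0.6310 + 0.6826 = 1.314 kg·m².
ω_f = L / I = 350.4 / 1.314 = 266.7 rpm.
KE_i = ½ΣIω² = 7349 J; KE_f = ½(1.314)(27.93)² = 512.4 J.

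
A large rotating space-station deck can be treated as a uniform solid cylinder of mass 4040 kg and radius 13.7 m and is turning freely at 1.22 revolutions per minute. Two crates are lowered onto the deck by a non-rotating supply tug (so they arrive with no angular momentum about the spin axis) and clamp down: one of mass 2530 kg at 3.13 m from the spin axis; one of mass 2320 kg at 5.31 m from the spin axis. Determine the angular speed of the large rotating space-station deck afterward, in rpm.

ω_f ≈ 0.986 rpm

The added mass arrives with no angular momentum about the spin axis, and any external torque about the spin axis is negligible, so the system's angular momentum is conserved.
I_p = ½(4040)(13.7)² = 3.791e+05 kg·m².
Added inertia Σmr² = (2530)(3.13)² + (2320)(5.31)² = 90200 kg·m²; I_f = 3.791e+05 + 90200 = 4.693e+05 kg·m².
ω_f = I_p ω_i / I_f = (3.791e+05)(1.22) / 4.693e+05 = 0.9855 rpm.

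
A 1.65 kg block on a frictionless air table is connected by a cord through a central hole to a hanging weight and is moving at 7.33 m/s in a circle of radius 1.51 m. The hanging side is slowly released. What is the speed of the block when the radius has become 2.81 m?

Central (radial) force ⇒ zero torque about the center ⇒ m v r is constant.
v₂ = v₁ r₁ / r₂ = (7.33)(1.51) / (2.81) = 3.939 m/s.

v₂ ≈ 3.94 m/s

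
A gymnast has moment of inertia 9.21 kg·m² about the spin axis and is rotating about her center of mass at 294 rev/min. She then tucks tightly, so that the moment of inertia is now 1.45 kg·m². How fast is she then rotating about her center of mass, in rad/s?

Angular momentum about the spin axis is conserved since the torque about it is zero.
ω₂ = I₁ω₁ / I₂ = (9.210)(294 rpm) / (1.450) = 1867 rpm = 195.6 rad/s.

ω₂ ≈ 196 rad/s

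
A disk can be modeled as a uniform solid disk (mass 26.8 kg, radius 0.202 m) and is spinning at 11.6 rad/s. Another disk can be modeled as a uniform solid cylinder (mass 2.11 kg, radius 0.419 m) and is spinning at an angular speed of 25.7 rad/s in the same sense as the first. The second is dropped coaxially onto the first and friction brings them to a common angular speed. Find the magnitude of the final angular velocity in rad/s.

|ω_f| ≈ 15.2 rad/s

The coupling torques are internal; angular momentum about the shared axis is conserved.
Moments of inertia: I_A = ½(26.8)(0.202)² = 0.5468 kg·m²; I_B = ½(2.11)(0.419)² = 0.1852 kg·m².
Taking A's sense as positive: L = (0.5468)(11.6) + (0.1852)(25.7) = 11.10 kg·m²·rad/s.
Combined I = 0.5468 + 0.1852 = 0.7320 kg·m².
ω_f = L / I = 11.10 / 0.7320 = 15.17 rad/s.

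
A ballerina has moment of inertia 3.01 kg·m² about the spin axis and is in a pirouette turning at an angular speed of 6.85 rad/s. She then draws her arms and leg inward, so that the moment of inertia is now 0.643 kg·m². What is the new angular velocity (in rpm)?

ω₂ ≈ 306 rpm

No external torque acts about the spin axis, so angular momentum is conserved.
ω₂ = I₁ω₁ / I₂ = (3.010)(6.85 rad/s) / (0.6430) = 32.07 rad/s = 306.2 rpm.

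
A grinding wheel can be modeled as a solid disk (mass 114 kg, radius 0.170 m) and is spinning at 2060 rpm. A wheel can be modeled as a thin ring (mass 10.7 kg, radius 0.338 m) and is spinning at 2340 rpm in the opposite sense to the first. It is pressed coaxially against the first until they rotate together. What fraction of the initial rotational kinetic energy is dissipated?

The coupling torques are internal; angular momentum about the shared axis is conserved.
Moments of inertia: I_A = ½(114)(0.170)² = 1.647 kg·m²; I_B = (10.7)(0.338)² = 1.222 kg·m².
Taking A's sense as positive: L = (1.647)(2060) − (1.222)(2340) = 533.0 kg·m²·rpm.
Combined I = 1.647 + 1.222 = 2.870 kg·m².
ω_f = L / I = 533.0 / 2.870 = 185.7 rpm.
KE_i = ½ΣIω² = 75030 J; KE_f = ½(2.870)(19.45)² = 542.8 J.
Fraction dissipated = (KE_i − KE_f)/KE_i = 0.9928.

fraction ≈ 0.993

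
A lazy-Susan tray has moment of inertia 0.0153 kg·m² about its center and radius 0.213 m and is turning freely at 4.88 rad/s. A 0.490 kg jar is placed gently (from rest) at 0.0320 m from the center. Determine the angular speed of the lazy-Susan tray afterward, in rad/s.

ω_f ≈ 4.73 rad/s

No external torque acts about the center; L_before = L_after.
Added inertia Σmr² = (0.490)(0.0320)² = 0.0005018 kg·m²; I_f = 0.01530 + 0.0005018 = 0.01580 kg·m².
ω_f = I_p ω_i / I_f = (0.01530)(4.88) / 0.01580 = 4.725 rad/s.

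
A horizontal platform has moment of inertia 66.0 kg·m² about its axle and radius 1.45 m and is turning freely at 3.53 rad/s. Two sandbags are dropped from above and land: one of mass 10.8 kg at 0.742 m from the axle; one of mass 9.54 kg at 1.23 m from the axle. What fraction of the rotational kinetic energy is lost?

The added mass arrives with no angular momentum about the axle, and any external torque about the axle is negligible, so the system's angular momentum is conserved.
Added inertia Σmr² = (10.8)(0.742)² + (9.54)(1.23)² = 20.38 kg·m²; I_f = 66.00 + 20.38 = 86.38 kg·m².
ω_f = I_p ω_i / I_f = (66.00)(3.53) / 86.38 = 2.697 rad/s.
KE_i = ½(66.00)(3.530 rad/s)² = 411.2 J; KE_f = ½(86.38)(2.697)² = 314.2 J.
Fraction lost = 0.2359.

fraction ≈ 0.236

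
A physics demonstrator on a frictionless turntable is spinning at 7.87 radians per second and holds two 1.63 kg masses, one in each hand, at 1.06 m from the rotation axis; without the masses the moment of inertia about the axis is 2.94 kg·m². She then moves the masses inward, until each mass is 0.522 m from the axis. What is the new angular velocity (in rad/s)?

With no external torque about the axis, L is conserved: I₁ω₁ = I₂ω₂.
I₁ = 2.94 + 2(1.63)(1.06)² = 6.603 kg·m²; I₂ = 2.94 + 2(1.63)(0.522)² = 3.828 kg·m².
ω₂ = I₁ω₁ / I₂ = (6.603)(7.87 rad/s) / (3.828) = 13.57 rad/s.

ω₂ ≈ 13.6 rad/s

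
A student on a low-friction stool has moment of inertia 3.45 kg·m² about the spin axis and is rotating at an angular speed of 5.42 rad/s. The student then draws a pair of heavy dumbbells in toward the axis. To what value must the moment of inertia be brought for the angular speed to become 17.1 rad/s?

I₂ ≈ 1.09 kg·m²

Angular momentum about the spin axis is conserved since the torque about it is zero.
I₂ = I₁ω₁ / ω₂ = (3.45)(5.42) / (17.1) = 1.094 kg·m².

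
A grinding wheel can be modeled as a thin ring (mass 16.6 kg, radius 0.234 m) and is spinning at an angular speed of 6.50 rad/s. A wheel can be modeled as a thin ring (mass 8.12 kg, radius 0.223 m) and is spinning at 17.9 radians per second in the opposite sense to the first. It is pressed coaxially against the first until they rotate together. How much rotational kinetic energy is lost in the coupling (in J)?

The coupling torques are internal; angular momentum about the shared axis is conserved.
Moments of inertia: I_A = (16.6)(0.234)² = 0.9089 kg·m²; I_B = (8.12)(0.223)² = 0.4038 kg·m².
Taking A's sense as positive: L = (0.9089)(6.50) − (0.4038)(17.9) = -1.320 kg·m²·rad/s.
Combined I = 0.9089 + 0.4038 = 1.313 kg·m².
ω_f = L / I = -1.320 / 1.313 = -1.005 rad/s.
KE_i = ½ΣIω² = 83.89 J; KE_f = ½(1.313)(1.005)² = 0.6635 J.

ΔKE lost ≈ 83.2 J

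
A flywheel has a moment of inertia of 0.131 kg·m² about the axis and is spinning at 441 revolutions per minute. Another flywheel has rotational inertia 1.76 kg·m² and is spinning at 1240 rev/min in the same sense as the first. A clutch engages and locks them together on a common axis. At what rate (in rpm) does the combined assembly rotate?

|ω_f| ≈ 1180 rpm

No external torque acts about the common axis, so total angular momentum is conserved.
Taking A's sense as positive: L = (0.1310)(441) + (1.760)(1240) = 2240 kg·m²·rpm.
Combined I = 0.1310 + 1.760 = 1.891 kg·m².
ω_f = L / I = 2240 / 1.891 = 1185 rpm.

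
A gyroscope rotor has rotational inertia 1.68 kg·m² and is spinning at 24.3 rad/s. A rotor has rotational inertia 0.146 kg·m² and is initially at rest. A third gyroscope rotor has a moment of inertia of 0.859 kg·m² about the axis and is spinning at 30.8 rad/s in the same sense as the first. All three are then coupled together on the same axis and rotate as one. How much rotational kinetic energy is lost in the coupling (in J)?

ΔKE lost ≈ 60.5 J

The coupling torques are internal; angular momentum about the shared axis is conserved.
Taking A's sense as positive: L = (1.680)(24.3) + (0.8590)(30.8) = 67.28 kg·m²·rad/s.
Combined I = 1.680 + 0.1460 + 0.8590 = 2.685 kg·m².
ω_f = L / I = 67.28 / 2.685 = 25.06 rad/s.
KE_i = ½ΣIω² = 903.5 J; KE_f = ½(2.685)(25.06)² = 843.0 J.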